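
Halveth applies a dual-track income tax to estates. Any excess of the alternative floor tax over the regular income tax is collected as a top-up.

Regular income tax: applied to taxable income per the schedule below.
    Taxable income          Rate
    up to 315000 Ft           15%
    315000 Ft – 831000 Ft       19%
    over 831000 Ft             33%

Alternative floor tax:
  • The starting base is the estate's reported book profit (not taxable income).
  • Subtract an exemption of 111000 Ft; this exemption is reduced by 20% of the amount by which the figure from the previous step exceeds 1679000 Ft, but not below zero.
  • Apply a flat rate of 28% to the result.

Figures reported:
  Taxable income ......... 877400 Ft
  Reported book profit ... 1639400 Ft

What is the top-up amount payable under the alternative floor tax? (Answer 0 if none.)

267350 Ft

Regular income tax:
  315000 Ft × 15% = 47250 Ft
  516000 Ft × 19% = 98040 Ft
  46400 Ft × 33% = 15312 Ft
  → 160602 Ft

Alternative floor tax:
  Base (reported book profit): 1639400 Ft
  Exemption: 1639400 Ft ≤ 1679000 Ft, so full 111000 Ft applies
  Base: 1639400 Ft − 111000 Ft = 1528400 Ft
  1528400 Ft × 28% = 427952 Ft

Excess of alternative floor tax over regular income tax: 427952 Ft − 160602 Ft = 267350 Ft.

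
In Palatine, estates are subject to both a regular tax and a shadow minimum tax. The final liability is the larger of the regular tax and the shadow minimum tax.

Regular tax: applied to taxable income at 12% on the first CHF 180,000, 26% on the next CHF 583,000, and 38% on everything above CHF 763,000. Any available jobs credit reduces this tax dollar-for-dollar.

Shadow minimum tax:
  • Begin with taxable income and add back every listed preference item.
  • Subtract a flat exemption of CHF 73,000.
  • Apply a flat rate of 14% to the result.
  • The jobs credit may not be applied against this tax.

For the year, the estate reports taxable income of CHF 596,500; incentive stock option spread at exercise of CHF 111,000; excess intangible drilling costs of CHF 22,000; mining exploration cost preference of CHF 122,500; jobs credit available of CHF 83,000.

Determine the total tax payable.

Shadow minimum tax:
  Adjusted income: CHF 596,500 + CHF 111,000 + CHF 22,000 + CHF 122,500 = CHF 852,000
  Less exemption CHF 73,000 → base CHF 779,000
  CHF 779,000 × 14% = CHF 109,060

Regular tax:
  CHF 180,000 × 12% = CHF 21,600
  CHF 416,500 × 26% = CHF 108,290
  → CHF 129,890
  Less jobs credit CHF 83,000 → CHF 46,890

CHF 109,060 > CHF 46,890, so the shadow minimum tax is the binding amount.

CHF 109,060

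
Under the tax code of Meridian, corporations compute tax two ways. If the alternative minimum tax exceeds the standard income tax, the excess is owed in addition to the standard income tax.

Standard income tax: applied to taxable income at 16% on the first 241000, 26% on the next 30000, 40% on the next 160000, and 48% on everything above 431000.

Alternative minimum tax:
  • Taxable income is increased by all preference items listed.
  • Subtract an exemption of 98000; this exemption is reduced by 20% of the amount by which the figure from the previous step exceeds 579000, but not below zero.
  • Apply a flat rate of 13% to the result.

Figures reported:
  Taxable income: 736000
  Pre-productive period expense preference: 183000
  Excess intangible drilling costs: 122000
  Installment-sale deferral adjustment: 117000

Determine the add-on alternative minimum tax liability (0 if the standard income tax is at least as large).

Alternative minimum tax:
  Adjusted income: 736000 + 183000 + 122000 + 117000 = 1158000
  Exemption: 20% × (1158000 − 579000) = 115800 ≥ 98000, so the exemption is fully phased out
  Base: 1158000 − 0 = 1158000
  1158000 × 13% = 150540

Standard income tax:
  241000 × 16% = 38560
  30000 × 26% = 7800
  160000 × 40% = 64000
  305000 × 48% = 146400
  → 256760

150540 ≤ 256760, so no add-on is due.

0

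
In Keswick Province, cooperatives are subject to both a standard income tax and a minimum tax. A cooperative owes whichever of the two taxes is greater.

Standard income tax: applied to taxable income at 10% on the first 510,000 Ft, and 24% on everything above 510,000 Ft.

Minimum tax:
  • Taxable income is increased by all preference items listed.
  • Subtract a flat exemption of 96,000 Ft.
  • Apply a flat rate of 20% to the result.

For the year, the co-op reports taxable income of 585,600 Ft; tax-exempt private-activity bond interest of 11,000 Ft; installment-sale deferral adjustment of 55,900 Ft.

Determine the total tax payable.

111,300 Ft

Standard income tax:
  510,000 Ft × 10% = 51,000 Ft
  75,600 Ft × 24% = 18,144 Ft
  → 69,144 Ft

Minimum tax:
  Adjusted income: 585,600 Ft + 11,000 Ft + 55,900 Ft = 652,500 Ft
  Less exemption 96,000 Ft → base 556,500 Ft
  556,500 Ft × 20% = 111,300 Ft

111,300 Ft > 69,144 Ft, so the minimum tax is the binding amount.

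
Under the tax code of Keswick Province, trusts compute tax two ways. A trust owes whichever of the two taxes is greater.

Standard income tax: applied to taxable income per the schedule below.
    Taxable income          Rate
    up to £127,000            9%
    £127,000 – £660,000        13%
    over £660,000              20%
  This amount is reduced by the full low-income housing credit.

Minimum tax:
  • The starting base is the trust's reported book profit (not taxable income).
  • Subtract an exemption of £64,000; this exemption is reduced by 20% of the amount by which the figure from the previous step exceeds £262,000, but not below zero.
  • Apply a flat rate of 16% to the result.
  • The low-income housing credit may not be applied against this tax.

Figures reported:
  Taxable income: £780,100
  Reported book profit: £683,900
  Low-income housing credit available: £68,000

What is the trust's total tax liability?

Standard income tax:
  £127,000 × 9% = £11,430
  £533,000 × 13% = £69,290
  £120,100 × 20% = £24,020
  → £104,740
  Less low-income housing credit £68,000 → £36,740

Minimum tax:
  Base (reported book profit): £683,900
  Exemption: 20% × (£683,900 − £262,000) = £84,380 ≥ £64,000, so the exemption is fully phased out
  Base: £683,900 − £0 = £683,900
  £683,900 × 16% = £109,424

£109,424 > £36,740, so the minimum tax is the binding amount.

£109,424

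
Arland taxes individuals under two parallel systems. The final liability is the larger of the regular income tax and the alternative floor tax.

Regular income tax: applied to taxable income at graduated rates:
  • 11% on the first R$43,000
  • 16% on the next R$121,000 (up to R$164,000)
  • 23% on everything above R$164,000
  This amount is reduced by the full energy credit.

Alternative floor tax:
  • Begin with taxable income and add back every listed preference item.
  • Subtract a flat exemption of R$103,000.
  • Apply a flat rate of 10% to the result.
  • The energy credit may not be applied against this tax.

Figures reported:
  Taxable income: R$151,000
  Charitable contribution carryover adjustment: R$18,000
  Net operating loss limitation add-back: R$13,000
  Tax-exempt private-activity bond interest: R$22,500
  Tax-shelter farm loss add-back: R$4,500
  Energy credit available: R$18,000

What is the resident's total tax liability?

Alternative floor tax:
  Adjusted income: R$151,000 + R$18,000 + R$13,000 + R$22,500 + R$4,500 = R$209,000
  Less exemption R$103,000 → base R$106,000
  R$106,000 × 10% = R$10,600

Regular income tax:
  R$43,000 × 11% = R$4,730
  R$108,000 × 16% = R$17,280
  → R$22,010
  Less energy credit R$18,000 → R$4,010

R$10,600 > R$4,010, so the alternative floor tax is the binding amount.

R$10,600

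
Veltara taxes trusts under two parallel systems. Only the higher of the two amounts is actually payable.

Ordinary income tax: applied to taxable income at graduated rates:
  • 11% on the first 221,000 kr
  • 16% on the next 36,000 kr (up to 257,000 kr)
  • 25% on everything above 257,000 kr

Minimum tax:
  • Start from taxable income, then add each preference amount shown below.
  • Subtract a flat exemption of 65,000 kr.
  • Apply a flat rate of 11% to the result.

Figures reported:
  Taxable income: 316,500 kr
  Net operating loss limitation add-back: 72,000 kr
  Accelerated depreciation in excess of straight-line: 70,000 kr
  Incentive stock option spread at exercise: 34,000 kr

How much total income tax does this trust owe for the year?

47,025 kr

Minimum tax:
  Adjusted income: 316,500 kr + 72,000 kr + 70,000 kr + 34,000 kr = 492,500 kr
  Less exemption 65,000 kr → base 427,500 kr
  427,500 kr × 11% = 47,025 kr

Ordinary income tax:
  221,000 kr × 11% = 24,310 kr
  36,000 kr × 16% = 5,760 kr
  59,500 kr × 25% = 14,875 kr
  → 44,945 kr

47,025 kr > 44,945 kr, so the minimum tax is the binding amount.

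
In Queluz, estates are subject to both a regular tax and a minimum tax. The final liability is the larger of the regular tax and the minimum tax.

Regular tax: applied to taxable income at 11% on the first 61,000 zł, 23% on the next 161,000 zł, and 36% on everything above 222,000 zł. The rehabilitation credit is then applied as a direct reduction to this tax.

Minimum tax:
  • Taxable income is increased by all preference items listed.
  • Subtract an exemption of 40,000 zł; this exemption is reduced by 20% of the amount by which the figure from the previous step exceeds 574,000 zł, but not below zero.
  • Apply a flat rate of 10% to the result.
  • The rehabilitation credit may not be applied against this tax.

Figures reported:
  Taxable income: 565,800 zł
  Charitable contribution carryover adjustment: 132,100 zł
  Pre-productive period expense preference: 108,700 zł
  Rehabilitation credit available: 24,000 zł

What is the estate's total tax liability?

143,508 zł

Minimum tax:
  Adjusted income: 565,800 zł + 132,100 zł + 108,700 zł = 806,600 zł
  Exemption: 20% × (806,600 zł − 574,000 zł) = 46,520 zł ≥ 40,000 zł, so the exemption is fully phased out
  Base: 806,600 zł − 0 zł = 806,600 zł
  806,600 zł × 10% = 80,660 zł

Regular tax:
  61,000 zł × 11% = 6,710 zł
  161,000 zł × 23% = 37,030 zł
  343,800 zł × 36% = 123,768 zł
  → 167,508 zł
  Less rehabilitation credit 24,000 zł → 143,508 zł

143,508 zł > 80,660 zł, so the regular tax governs.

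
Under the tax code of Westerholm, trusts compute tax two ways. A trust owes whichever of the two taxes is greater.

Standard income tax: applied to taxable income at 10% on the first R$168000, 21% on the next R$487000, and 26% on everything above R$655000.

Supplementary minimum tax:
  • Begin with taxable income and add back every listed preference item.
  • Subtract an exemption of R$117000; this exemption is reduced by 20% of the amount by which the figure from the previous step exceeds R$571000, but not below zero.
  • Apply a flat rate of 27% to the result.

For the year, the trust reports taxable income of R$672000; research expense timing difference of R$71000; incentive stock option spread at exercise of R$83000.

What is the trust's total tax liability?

Supplementary minimum tax:
  Adjusted income: R$672000 + R$71000 + R$83000 = R$826000
  Exemption: R$117000 − 20% × (R$826000 − R$571000) = R$117000 − R$51000 = R$66000
  Base: R$826000 − R$66000 = R$760000
  R$760000 × 27% = R$205200

Standard income tax:
  R$168000 × 10% = R$16800
  R$487000 × 21% = R$102270
  R$17000 × 26% = R$4420
  → R$123490

R$205200 > R$123490, so the supplementary minimum tax is the binding amount.

R$205200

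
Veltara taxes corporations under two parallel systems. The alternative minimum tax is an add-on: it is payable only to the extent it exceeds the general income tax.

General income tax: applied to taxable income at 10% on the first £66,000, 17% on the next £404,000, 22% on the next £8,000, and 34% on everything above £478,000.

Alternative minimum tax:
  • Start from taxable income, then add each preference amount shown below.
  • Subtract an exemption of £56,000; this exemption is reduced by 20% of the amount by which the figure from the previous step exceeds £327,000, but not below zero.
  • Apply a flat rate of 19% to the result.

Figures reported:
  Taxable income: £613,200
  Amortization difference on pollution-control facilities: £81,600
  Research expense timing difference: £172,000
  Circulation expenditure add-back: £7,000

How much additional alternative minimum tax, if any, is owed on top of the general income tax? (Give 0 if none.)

Alternative minimum tax:
  Adjusted income: £613,200 + £81,600 + £172,000 + £7,000 = £873,800
  Exemption: 20% × (£873,800 − £327,000) = £109,360 ≥ £56,000, so the exemption is fully phased out
  Base: £873,800 − £0 = £873,800
  £873,800 × 19% = £166,022

General income tax:
  £66,000 × 10% = £6,600
  £404,000 × 17% = £68,680
  £8,000 × 22% = £1,760
  £135,200 × 34% = £45,968
  → £123,008

Excess of alternative minimum tax over general income tax: £166,022 − £123,008 = £43,014.

£43,014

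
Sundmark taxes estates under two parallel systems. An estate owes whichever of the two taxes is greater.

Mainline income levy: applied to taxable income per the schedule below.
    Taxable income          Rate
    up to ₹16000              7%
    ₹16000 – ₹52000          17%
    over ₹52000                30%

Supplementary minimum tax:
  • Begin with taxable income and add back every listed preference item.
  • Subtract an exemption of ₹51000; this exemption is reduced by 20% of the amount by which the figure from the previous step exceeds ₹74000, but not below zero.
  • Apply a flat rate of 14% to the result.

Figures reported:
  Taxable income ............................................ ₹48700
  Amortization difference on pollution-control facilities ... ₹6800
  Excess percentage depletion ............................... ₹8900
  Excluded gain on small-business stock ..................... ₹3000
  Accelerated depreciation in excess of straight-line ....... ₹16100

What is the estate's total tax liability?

₹6679

Supplementary minimum tax:
  Adjusted income: ₹48700 + ₹6800 + ₹8900 + ₹3000 + ₹16100 = ₹83500
  Exemption: ₹51000 − 20% × (₹83500 − ₹74000) = ₹51000 − ₹1900 = ₹49100
  Base: ₹83500 − ₹49100 = ₹34400
  ₹34400 × 14% = ₹4816

Mainline income levy:
  ₹16000 × 7% = ₹1120
  ₹32700 × 17% = ₹5559
  → ₹6679

₹6679 > ₹4816, so the mainline income levy governs.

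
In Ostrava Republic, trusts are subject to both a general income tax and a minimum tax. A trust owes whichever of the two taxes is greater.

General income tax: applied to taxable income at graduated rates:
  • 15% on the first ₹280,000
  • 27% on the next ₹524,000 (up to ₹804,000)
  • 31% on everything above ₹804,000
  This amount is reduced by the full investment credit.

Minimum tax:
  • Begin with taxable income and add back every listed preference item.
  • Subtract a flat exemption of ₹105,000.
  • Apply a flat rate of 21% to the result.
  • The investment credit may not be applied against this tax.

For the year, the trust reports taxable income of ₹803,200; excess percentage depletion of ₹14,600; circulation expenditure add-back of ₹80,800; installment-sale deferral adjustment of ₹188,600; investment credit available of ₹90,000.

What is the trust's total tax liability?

₹206,262

Minimum tax:
  Adjusted income: ₹803,200 + ₹14,600 + ₹80,800 + ₹188,600 = ₹1,087,200
  Less exemption ₹105,000 → base ₹982,200
  ₹982,200 × 21% = ₹206,262

General income tax:
  ₹280,000 × 15% = ₹42,000
  ₹523,200 × 27% = ₹141,264
  → ₹183,264
  Less investment credit ₹90,000 → ₹93,264

₹206,262 > ₹93,264, so the minimum tax is the binding amount.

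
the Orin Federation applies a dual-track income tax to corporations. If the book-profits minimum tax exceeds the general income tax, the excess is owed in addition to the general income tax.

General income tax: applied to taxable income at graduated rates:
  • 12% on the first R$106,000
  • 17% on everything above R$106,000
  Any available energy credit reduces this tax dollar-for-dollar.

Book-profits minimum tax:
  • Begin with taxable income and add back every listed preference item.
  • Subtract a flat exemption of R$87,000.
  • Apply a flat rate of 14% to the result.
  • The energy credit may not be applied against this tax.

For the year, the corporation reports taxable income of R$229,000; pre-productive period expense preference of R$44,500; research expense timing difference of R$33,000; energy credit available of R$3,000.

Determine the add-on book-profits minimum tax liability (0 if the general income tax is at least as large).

Book-profits minimum tax:
  Adjusted income: R$229,000 + R$44,500 + R$33,000 = R$306,500
  Less exemption R$87,000 → base R$219,500
  R$219,500 × 14% = R$30,730

General income tax:
  R$106,000 × 12% = R$12,720
  R$123,000 × 17% = R$20,910
  → R$33,630
  Less energy credit R$3,000 → R$30,630

Excess of book-profits minimum tax over general income tax: R$30,730 − R$30,630 = R$100.

R$100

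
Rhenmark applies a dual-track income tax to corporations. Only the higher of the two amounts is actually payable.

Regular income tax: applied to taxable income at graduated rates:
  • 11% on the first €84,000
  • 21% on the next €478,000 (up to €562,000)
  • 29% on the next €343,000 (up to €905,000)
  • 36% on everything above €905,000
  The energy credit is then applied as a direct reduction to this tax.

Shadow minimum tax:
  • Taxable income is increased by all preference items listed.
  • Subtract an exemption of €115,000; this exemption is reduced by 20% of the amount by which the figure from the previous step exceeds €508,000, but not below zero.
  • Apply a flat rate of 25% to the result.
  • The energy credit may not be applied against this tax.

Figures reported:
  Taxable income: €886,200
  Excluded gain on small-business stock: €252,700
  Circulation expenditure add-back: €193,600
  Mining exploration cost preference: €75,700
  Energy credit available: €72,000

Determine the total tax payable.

€352,050

Regular income tax:
  €84,000 × 11% = €9,240
  €478,000 × 21% = €100,380
  €324,200 × 29% = €94,018
  → €203,638
  Less energy credit €72,000 → €131,638

Shadow minimum tax:
  Adjusted income: €886,200 + €252,700 + €193,600 + €75,700 = €1,408,200
  Exemption: 20% × (€1,408,200 − €508,000) = €180,040 ≥ €115,000, so the exemption is fully phased out
  Base: €1,408,200 − €0 = €1,408,200
  €1,408,200 × 25% = €352,050

€352,050 > €131,638, so the shadow minimum tax is the binding amount.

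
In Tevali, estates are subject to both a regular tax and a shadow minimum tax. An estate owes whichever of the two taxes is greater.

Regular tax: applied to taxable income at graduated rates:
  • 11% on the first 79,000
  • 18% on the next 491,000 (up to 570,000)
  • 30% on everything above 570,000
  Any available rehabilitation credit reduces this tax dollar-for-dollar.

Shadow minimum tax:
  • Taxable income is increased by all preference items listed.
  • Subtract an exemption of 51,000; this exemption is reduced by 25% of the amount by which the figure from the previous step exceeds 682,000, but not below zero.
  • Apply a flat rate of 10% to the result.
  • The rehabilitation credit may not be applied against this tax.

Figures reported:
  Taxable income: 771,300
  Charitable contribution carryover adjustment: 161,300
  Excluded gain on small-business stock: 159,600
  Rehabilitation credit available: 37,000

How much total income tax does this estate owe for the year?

120,460

Regular tax:
  79,000 × 11% = 8,690
  491,000 × 18% = 88,380
  201,300 × 30% = 60,390
  → 157,460
  Less rehabilitation credit 37,000 → 120,460

Shadow minimum tax:
  Adjusted income: 771,300 + 161,300 + 159,600 = 1,092,200
  Exemption: 25% × (1,092,200 − 682,000) = 102,550 ≥ 51,000, so the exemption is fully phased out
  Base: 1,092,200 − 0 = 1,092,200
  1,092,200 × 10% = 109,220

120,460 > 109,220, so the regular tax governs.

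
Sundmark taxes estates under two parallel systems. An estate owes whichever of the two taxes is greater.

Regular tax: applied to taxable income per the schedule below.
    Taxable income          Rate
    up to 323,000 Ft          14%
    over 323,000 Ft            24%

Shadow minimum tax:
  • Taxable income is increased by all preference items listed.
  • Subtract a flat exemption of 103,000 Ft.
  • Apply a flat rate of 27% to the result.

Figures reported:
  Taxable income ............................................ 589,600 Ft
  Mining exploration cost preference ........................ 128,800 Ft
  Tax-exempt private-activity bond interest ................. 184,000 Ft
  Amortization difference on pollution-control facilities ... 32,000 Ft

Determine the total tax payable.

Shadow minimum tax:
  Adjusted income: 589,600 Ft + 128,800 Ft + 184,000 Ft + 32,000 Ft = 934,400 Ft
  Less exemption 103,000 Ft → base 831,400 Ft
  831,400 Ft × 27% = 224,478 Ft

Regular tax:
  323,000 Ft × 14% = 45,220 Ft
  266,600 Ft × 24% = 63,984 Ft
  → 109,204 Ft

224,478 Ft > 109,204 Ft, so the shadow minimum tax is the binding amount.

224,478 Ft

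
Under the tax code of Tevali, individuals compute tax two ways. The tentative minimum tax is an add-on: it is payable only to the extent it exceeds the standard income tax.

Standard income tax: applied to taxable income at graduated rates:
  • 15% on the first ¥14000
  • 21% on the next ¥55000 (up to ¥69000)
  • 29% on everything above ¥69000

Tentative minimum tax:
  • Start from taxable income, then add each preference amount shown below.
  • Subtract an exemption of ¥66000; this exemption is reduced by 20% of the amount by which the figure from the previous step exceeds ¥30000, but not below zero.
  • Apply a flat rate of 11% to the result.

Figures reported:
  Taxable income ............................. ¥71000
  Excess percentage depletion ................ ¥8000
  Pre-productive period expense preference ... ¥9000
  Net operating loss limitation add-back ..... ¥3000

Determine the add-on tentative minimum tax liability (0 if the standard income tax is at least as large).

Standard income tax:
  ¥14000 × 15% = ¥2100
  ¥55000 × 21% = ¥11550
  ¥2000 × 29% = ¥580
  → ¥14230

Tentative minimum tax:
  Adjusted income: ¥71000 + ¥8000 + ¥9000 + ¥3000 = ¥91000
  Exemption: ¥66000 − 20% × (¥91000 − ¥30000) = ¥66000 − ¥12200 = ¥53800
  Base: ¥91000 − ¥53800 = ¥37200
  ¥37200 × 11% = ¥4092

¥4092 ≤ ¥14230, so no add-on is due.

¥0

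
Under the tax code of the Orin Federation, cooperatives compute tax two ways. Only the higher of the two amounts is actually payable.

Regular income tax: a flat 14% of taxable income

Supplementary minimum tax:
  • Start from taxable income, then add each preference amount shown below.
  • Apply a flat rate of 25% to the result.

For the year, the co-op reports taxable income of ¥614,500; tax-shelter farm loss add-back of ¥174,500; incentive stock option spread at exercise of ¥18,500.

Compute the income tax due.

¥201,875

Supplementary minimum tax:
  Adjusted income: ¥614,500 + ¥174,500 + ¥18,500 = ¥807,500
  ¥807,500 × 25% = ¥201,875

Regular income tax:
  ¥614,500 × 14% = ¥86,030

¥201,875 > ¥86,030, so the supplementary minimum tax is the binding amount.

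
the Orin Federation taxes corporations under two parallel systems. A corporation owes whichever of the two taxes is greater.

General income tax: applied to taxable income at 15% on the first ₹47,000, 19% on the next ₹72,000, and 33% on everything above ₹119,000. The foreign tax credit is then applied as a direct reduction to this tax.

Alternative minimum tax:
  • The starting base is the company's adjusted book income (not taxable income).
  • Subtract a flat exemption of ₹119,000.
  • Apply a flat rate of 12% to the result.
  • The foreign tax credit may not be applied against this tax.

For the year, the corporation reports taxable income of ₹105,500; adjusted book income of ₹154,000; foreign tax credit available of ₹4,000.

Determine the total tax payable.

₹14,165

General income tax:
  ₹47,000 × 15% = ₹7,050
  ₹58,500 × 19% = ₹11,115
  → ₹18,165
  Less foreign tax credit ₹4,000 → ₹14,165

Alternative minimum tax:
  Base (adjusted book income): ₹154,000
  Less exemption ₹119,000 → base ₹35,000
  ₹35,000 × 12% = ₹4,200

₹14,165 > ₹4,200, so the general income tax governs.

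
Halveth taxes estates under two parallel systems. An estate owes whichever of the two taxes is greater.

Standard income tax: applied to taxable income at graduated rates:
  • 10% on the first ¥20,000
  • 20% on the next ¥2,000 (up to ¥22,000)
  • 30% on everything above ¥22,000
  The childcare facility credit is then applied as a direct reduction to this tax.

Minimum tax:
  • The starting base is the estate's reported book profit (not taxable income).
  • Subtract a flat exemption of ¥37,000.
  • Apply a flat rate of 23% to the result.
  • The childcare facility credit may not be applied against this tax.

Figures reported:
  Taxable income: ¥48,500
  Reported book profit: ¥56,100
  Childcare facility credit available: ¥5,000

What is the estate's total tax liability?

Minimum tax:
  Base (reported book profit): ¥56,100
  Less exemption ¥37,000 → base ¥19,100
  ¥19,100 × 23% = ¥4,393

Standard income tax:
  ¥20,000 × 10% = ¥2,000
  ¥2,000 × 20% = ¥400
  ¥26,500 × 30% = ¥7,950
  → ¥10,350
  Less childcare facility credit ¥5,000 → ¥5,350

¥5,350 > ¥4,393, so the standard income tax governs.

¥5,350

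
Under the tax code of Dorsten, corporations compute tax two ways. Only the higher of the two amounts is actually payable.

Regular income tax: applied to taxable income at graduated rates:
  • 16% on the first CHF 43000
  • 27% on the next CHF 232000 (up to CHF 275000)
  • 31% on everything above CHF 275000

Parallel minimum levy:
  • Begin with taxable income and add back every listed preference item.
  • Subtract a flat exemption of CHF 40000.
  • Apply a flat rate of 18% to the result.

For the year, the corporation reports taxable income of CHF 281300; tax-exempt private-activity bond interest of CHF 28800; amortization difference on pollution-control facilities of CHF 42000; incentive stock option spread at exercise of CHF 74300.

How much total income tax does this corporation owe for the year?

CHF 71473

Parallel minimum levy:
  Adjusted income: CHF 281300 + CHF 28800 + CHF 42000 + CHF 74300 = CHF 426400
  Less exemption CHF 40000 → base CHF 386400
  CHF 386400 × 18% = CHF 69552

Regular income tax:
  CHF 43000 × 16% = CHF 6880
  CHF 232000 × 27% = CHF 62640
  CHF 6300 × 31% = CHF 1953
  → CHF 71473

CHF 71473 > CHF 69552, so the regular income tax governs.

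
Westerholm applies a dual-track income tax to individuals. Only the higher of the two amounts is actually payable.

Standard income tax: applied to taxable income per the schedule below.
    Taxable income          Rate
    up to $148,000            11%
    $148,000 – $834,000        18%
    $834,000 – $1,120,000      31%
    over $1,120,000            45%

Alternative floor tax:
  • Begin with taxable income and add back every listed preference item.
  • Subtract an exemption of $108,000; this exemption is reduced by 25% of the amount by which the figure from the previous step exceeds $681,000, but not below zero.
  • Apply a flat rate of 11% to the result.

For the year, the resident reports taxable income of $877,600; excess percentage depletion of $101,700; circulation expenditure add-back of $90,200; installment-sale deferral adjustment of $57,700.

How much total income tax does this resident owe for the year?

$153,276

Alternative floor tax:
  Adjusted income: $877,600 + $101,700 + $90,200 + $57,700 = $1,127,200
  Exemption: 25% × ($1,127,200 − $681,000) = $111,550 ≥ $108,000, so the exemption is fully phased out
  Base: $1,127,200 − $0 = $1,127,200
  $1,127,200 × 11% = $123,992

Standard income tax:
  $148,000 × 11% = $16,280
  $686,000 × 18% = $123,480
  $43,600 × 31% = $13,516
  → $153,276

$153,276 > $123,992, so the standard income tax governs.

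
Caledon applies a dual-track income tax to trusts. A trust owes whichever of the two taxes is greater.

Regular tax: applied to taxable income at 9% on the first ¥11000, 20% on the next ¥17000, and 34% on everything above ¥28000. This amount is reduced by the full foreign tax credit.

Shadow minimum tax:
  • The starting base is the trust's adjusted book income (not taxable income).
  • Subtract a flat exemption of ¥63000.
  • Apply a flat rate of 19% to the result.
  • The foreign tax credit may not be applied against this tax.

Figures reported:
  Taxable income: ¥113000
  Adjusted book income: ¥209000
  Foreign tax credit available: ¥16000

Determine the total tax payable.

¥27740

Regular tax:
  ¥11000 × 9% = ¥990
  ¥17000 × 20% = ¥3400
  ¥85000 × 34% = ¥28900
  → ¥33290
  Less foreign tax credit ¥16000 → ¥17290

Shadow minimum tax:
  Base (adjusted book income): ¥209000
  Less exemption ¥63000 → base ¥146000
  ¥146000 × 19% = ¥27740

¥27740 > ¥17290, so the shadow minimum tax is the binding amount.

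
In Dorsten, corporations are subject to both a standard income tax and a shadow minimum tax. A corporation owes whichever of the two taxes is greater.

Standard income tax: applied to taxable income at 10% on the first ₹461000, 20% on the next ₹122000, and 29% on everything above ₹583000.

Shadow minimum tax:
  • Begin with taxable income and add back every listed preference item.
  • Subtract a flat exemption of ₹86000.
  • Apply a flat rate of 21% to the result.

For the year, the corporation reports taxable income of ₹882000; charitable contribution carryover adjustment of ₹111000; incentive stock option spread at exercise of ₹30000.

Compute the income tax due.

₹196770

Standard income tax:
  ₹461000 × 10% = ₹46100
  ₹122000 × 20% = ₹24400
  ₹299000 × 29% = ₹86710
  → ₹157210

Shadow minimum tax:
  Adjusted income: ₹882000 + ₹111000 + ₹30000 = ₹1023000
  Less exemption ₹86000 → base ₹937000
  ₹937000 × 21% = ₹196770

₹196770 > ₹157210, so the shadow minimum tax is the binding amount.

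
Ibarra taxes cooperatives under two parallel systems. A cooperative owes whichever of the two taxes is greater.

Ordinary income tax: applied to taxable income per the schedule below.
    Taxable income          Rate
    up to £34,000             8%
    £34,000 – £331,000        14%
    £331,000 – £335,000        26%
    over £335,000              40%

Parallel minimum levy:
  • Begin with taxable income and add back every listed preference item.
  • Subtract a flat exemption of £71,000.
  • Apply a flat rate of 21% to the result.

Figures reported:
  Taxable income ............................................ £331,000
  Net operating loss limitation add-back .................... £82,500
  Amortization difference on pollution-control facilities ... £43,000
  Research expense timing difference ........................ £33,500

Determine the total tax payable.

£87,990

Parallel minimum levy:
  Adjusted income: £331,000 + £82,500 + £43,000 + £33,500 = £490,000
  Less exemption £71,000 → base £419,000
  £419,000 × 21% = £87,990

Ordinary income tax:
  £34,000 × 8% = £2,720
  £297,000 × 14% = £41,580
  → £44,300

£87,990 > £44,300, so the parallel minimum levy is the binding amount.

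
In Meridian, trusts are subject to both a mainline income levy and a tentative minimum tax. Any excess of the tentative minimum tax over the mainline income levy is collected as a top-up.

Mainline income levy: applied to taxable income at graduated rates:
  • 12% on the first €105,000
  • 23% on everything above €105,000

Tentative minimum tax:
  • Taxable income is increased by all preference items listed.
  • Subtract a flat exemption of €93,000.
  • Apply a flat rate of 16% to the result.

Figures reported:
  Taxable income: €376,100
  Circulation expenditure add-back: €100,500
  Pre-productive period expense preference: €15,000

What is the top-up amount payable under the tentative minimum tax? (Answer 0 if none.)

Tentative minimum tax:
  Adjusted income: €376,100 + €100,500 + €15,000 = €491,600
  Less exemption €93,000 → base €398,600
  €398,600 × 16% = €63,776

Mainline income levy:
  €105,000 × 12% = €12,600
  €271,100 × 23% = €62,353
  → €74,953

€63,776 ≤ €74,953, so no add-on is due.

€0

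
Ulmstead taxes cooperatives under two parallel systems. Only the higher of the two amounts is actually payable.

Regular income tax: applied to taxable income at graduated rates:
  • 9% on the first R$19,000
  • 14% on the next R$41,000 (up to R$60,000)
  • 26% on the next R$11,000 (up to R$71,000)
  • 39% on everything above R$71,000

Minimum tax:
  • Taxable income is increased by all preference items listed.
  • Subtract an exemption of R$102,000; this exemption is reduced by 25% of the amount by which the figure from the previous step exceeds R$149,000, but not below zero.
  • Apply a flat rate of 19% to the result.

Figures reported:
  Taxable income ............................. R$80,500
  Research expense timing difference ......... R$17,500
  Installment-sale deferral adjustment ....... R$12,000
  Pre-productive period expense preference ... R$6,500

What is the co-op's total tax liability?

R$14,015

Minimum tax:
  Adjusted income: R$80,500 + R$17,500 + R$12,000 + R$6,500 = R$116,500
  Exemption: R$116,500 ≤ R$149,000, so full R$102,000 applies
  Base: R$116,500 − R$102,000 = R$14,500
  R$14,500 × 19% = R$2,755

Regular income tax:
  R$19,000 × 9% = R$1,710
  R$41,000 × 14% = R$5,740
  R$11,000 × 26% = R$2,860
  R$9,500 × 39% = R$3,705
  → R$14,015

R$14,015 > R$2,755, so the regular income tax governs.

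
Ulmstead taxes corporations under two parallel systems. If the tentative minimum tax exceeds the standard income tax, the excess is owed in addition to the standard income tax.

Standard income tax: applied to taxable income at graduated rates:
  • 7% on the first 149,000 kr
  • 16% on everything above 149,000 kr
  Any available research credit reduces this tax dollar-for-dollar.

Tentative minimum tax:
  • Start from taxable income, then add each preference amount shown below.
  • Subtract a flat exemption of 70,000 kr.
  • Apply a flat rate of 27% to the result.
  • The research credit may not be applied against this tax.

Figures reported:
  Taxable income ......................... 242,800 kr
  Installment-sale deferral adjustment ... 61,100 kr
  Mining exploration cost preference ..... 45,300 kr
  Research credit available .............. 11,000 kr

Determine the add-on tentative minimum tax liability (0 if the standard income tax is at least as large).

Standard income tax:
  149,000 kr × 7% = 10,430 kr
  93,800 kr × 16% = 15,008 kr
  → 25,438 kr
  Less research credit 11,000 kr → 14,438 kr

Tentative minimum tax:
  Adjusted income: 242,800 kr + 61,100 kr + 45,300 kr = 349,200 kr
  Less exemption 70,000 kr → base 279,200 kr
  279,200 kr × 27% = 75,384 kr

Excess of tentative minimum tax over standard income tax: 75,384 kr − 14,438 kr = 60,946 kr.

60,946 kr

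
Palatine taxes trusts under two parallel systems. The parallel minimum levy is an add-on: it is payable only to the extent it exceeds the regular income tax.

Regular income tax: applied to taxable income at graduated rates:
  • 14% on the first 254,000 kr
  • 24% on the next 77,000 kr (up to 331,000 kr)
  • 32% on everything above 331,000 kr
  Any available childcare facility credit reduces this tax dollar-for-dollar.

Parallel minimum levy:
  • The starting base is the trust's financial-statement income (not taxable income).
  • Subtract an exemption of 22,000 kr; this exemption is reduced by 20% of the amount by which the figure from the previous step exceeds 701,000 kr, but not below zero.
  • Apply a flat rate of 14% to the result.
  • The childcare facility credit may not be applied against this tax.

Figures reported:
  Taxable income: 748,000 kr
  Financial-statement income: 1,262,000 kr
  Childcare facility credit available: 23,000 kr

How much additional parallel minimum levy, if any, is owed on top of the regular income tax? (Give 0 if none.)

Parallel minimum levy:
  Base (financial-statement income): 1,262,000 kr
  Exemption: 20% × (1,262,000 kr − 701,000 kr) = 112,200 kr ≥ 22,000 kr, so the exemption is fully phased out
  Base: 1,262,000 kr − 0 kr = 1,262,000 kr
  1,262,000 kr × 14% = 176,680 kr

Regular income tax:
  254,000 kr × 14% = 35,560 kr
  77,000 kr × 24% = 18,480 kr
  417,000 kr × 32% = 133,440 kr
  → 187,480 kr
  Less childcare facility credit 23,000 kr → 164,480 kr

Excess of parallel minimum levy over regular income tax: 176,680 kr − 164,480 kr = 12,200 kr.

12,200 kr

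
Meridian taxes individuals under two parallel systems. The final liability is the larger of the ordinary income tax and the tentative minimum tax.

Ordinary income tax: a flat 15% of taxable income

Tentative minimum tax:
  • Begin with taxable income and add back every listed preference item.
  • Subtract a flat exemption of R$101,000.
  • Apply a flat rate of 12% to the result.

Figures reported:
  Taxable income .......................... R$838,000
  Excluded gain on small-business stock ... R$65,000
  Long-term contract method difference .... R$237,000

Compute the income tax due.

R$125,700

Tentative minimum tax:
  Adjusted income: R$838,000 + R$65,000 + R$237,000 = R$1,140,000
  Less exemption R$101,000 → base R$1,039,000
  R$1,039,000 × 12% = R$124,680

Ordinary income tax:
  R$838,000 × 15% = R$125,700

R$125,700 > R$124,680, so the ordinary income tax governs.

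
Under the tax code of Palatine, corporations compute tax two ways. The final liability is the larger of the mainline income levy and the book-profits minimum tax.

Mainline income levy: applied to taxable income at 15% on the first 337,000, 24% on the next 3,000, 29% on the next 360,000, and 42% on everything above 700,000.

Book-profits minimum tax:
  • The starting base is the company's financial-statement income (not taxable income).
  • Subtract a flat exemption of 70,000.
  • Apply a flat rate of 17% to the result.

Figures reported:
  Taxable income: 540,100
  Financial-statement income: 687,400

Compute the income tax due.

109,299

Book-profits minimum tax:
  Base (financial-statement income): 687,400
  Less exemption 70,000 → base 617,400
  617,400 × 17% = 104,958

Mainline income levy:
  337,000 × 15% = 50,550
  3,000 × 24% = 720
  200,100 × 29% = 58,029
  → 109,299

109,299 > 104,958, so the mainline income levy governs.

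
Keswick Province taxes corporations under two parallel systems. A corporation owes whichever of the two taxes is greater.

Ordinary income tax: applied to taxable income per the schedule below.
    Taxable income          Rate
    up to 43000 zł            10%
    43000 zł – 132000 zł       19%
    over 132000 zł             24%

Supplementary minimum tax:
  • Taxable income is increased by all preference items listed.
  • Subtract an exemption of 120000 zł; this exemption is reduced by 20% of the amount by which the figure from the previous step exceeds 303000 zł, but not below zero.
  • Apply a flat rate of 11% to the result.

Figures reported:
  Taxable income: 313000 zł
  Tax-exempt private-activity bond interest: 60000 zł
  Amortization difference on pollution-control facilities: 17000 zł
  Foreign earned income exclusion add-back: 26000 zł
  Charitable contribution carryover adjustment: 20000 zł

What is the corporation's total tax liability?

64650 zł

Ordinary income tax:
  43000 zł × 10% = 4300 zł
  89000 zł × 19% = 16910 zł
  181000 zł × 24% = 43440 zł
  → 64650 zł

Supplementary minimum tax:
  Adjusted income: 313000 zł + 60000 zł + 17000 zł + 26000 zł + 20000 zł = 436000 zł
  Exemption: 120000 zł − 20% × (436000 zł − 303000 zł) = 120000 zł − 26600 zł = 93400 zł
  Base: 436000 zł − 93400 zł = 342600 zł
  342600 zł × 11% = 37686 zł

64650 zł > 37686 zł, so the ordinary income tax governs.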